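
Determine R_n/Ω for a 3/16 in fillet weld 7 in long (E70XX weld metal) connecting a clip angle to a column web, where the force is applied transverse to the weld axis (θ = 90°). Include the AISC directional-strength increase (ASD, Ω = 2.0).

R_n/Ω ≈ 29.2 kip

E70XX → F_EXX = 70 ksi.
t_e = 0.707 × 0.1875 = 0.1326 in; A_we = 0.1326 × 7 = 0.9279 in².
Directional factor: 1.0 + 0.5 sin^1.5(90°) = 1.5.
F_nw = 0.6 × 70 × 1.5 = 63 ksi.
R_n/Ω = (63 × 0.9279) / 2.0 = 29.23 kip.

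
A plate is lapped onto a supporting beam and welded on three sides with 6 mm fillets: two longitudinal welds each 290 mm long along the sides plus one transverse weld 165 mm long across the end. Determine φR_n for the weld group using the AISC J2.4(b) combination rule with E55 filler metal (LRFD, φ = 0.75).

φR_n ≈ 782 kN

E55XX → F_EXX = 550 MPa.
t_e = 0.707 × 6 = 4.242 mm.
R_nwl = 0.6 × 550 × 4.242 × 580 × 10⁻³ = 811.9 kN (longitudinal, 2 welds).
R_nwt = 0.6 × 550 × 4.242 × 165 × 10⁻³ = 231 kN (transverse, base value).
(i) R_nwl + R_nwt = 1043 kN; (ii) 0.85 R_nwl + 1.5 R_nwt = 1037 kN.
R_n = max = 1043 kN [governs: (i)]; φR_n = 782.2 kN.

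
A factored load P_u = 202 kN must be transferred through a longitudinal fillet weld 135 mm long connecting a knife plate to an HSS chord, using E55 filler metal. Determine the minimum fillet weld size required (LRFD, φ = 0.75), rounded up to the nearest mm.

w = 9 mm

E55XX → F_EXX = 550 MPa.
Total weld length L = 135 mm.
Required throat t_e = P_u / (φ × 0.6 F_EXX × L) = 202 / (0.75 × 0.6 × 550 × 135 × 10⁻³) = 6.046 mm.
Required leg w = t_e / 0.707 = 8.551 mm → use 9 mm.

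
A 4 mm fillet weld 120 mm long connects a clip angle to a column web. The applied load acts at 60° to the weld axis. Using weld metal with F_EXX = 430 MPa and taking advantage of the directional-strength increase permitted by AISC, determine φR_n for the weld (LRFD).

t_e = 0.707 × 4 = 2.828 mm; A_we = 2.828 × 120 = 339.4 mm².
Directional factor: 1.0 + 0.5 sin^1.5(60°) = 1.403.
F_nw = 0.6 × 430 × 1.403 = 362 MPa.
φR_n = 0.75 × 362 × 339.4 × 10⁻³ = 92.13 kN.

φR_n ≈ 92.1 kN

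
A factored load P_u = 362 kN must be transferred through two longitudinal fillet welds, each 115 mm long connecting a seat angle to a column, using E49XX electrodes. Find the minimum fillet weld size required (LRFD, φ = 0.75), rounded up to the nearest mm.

E49XX → F_EXX = 490 MPa.
Total weld length L = 230 mm.
Required throat t_e = P_u / (φ × 0.6 F_EXX × L) = 362 / (0.75 × 0.6 × 490 × 230 × 10⁻³) = 7.138 mm.
Required leg w = t_e / 0.707 = 10.1 mm → use 11 mm.

w = 11 mm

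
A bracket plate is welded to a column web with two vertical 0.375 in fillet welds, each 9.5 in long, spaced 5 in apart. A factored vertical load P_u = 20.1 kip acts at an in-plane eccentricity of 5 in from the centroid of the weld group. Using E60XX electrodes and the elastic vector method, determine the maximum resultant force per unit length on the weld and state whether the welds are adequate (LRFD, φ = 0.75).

E60XX → F_EXX = 60 ksi.
Total weld length L_w = 19 in. Treat welds as unit-width lines.
Polar moment about centroid: J = 2[d³/12 + d(b/2)²] = 2[9.5³/12 + 9.5×2.5²] = 261.6 in³.
Direct shear f_v = P/L_w = 20.1 / 19 = 1.058 kip/in (vertical).
Torsion M = P·e = 20.1 × 5 = 100.5 kip·in.
Critical point at (x, y) = (2.5, 4.75) from centroid. f_tx = M·y/J = 1.825 kip/in; f_ty = M·x/J = 0.9603 kip/in.
Resultant f_max = √[f_tx² + (f_v + f_ty)²] = √[1.825² + (1.058 + 0.9603)²] = 2.721 kip/in.
Capacity per unit length: φr_n = 0.75 × 0.6 × 60 × (0.707 × 0.375) = 7.158 kip/in.
2.721 ≤ 7.158 → adequate.

f_max ≈ 2.72 kip/in; adequate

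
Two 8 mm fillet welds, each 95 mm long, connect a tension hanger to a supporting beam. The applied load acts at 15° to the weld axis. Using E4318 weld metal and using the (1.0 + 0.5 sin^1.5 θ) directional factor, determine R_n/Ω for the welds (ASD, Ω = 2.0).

R_n/Ω ≈ 148 kN

E43XX → F_EXX = 430 MPa.
t_e = 0.707 × 8 = 5.656 mm; A_we = 5.656 × 190 = 1075 mm².
Directional factor: 1.0 + 0.5 sin^1.5(15°) = 1.066.
F_nw = 0.6 × 430 × 1.066 = 275 MPa.
R_n/Ω = (275 × 1075) / 2.0 × 10⁻³ = 147.8 kN.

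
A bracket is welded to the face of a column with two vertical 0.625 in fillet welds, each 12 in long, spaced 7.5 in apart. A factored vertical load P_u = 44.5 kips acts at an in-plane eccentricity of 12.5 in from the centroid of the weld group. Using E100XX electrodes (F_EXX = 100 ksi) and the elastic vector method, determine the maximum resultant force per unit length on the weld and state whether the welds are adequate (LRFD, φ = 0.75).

f_max ≈ 7.44 kip/in; adequate

Total weld length L_w = 24 in. Treat welds as unit-width lines.
Polar moment about centroid: J = 2[d³/12 + d(b/2)²] = 2[12³/12 + 12×3.75²] = 625.5 in³.
Direct shear f_v = P/L_w = 44.5 / 24 = 1.854 kip/in (vertical).
Torsion M = P·e = 44.5 × 12.5 = 556.25 kip·in.
Critical point at (x, y) = (3.75, 6) from centroid. f_tx = M·y/J = 5.336 kip/in; f_ty = M·x/J = 3.335 kip/in.
Resultant f_max = √[f_tx² + (f_v + f_ty)²] = √[5.336² + (1.854 + 3.335)²] = 7.443 kip/in.
Capacity per unit length: φr_n = 0.75 × 0.6 × 100 × (0.707 × 0.625) = 19.88 kip/in.
7.443 ≤ 19.88 → adequate.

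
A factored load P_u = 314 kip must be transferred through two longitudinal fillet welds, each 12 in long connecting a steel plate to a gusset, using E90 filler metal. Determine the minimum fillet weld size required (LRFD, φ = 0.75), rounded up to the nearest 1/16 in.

E90XX → F_EXX = 90 ksi.
Total weld length L = 24 in.
Required throat t_e = P_u / (φ × 0.6 F_EXX × L) = 314 / (0.75 × 0.6 × 90 × 24) = 0.323 in.
Required leg w = t_e / 0.707 = 0.4569 in → use 1/2 in.

w = 1/2 in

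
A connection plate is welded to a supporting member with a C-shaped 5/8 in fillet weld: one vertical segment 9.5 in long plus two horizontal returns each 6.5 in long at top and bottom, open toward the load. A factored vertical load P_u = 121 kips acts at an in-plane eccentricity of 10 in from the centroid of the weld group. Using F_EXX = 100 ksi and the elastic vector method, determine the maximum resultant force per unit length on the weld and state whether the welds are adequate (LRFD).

f_max ≈ 21.2 kip/in; NOT adequate

Total weld length L_w = 22.5 in. Treat welds as unit-width lines.
Centroid: x̄ = 2×6.5×3.25 / 22.5 = 1.878 in from the vertical weld.
Polar moment about centroid: J = I_x + I_y = [9.5³/12 + 2×6.5×4.75²] + [9.5×1.878² + 2(6.5³/12 + 6.5×1.372²)] = 468.5 in³.
Direct shear f_v = P/L_w = 121 / 22.5 = 5.378 kip/in (vertical).
Torsion M = P·e = 121 × 10 = 1210 kip·in.
Critical point at (x, y) = (4.622, 4.75) from centroid. f_tx = M·y/J = 12.27 kip/in; f_ty = M·x/J = 11.94 kip/in.
Resultant f_max = √[f_tx² + (f_v + f_ty)²] = √[12.27² + (5.378 + 11.94)²] = 21.22 kip/in.
Capacity per unit length: φr_n = 0.75 × 0.6 × 100 × (0.707 × 0.625) = 19.88 kip/in.
21.22 > 19.88 → NOT adequate.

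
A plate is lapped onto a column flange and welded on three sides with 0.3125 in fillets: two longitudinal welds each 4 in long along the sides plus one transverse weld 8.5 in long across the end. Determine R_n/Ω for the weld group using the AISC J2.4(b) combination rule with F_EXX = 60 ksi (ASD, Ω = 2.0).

t_e = 0.707 × 0.3125 = 0.2209 in.
R_nwl = 0.6 × 60 × 0.2209 × 8 = 63.63 kip (longitudinal, 2 welds).
R_nwt = 0.6 × 60 × 0.2209 × 8.5 = 67.61 kip (transverse, base value).
(i) R_nwl + R_nwt = 131.2 kip; (ii) 0.85 R_nwl + 1.5 R_nwt = 155.5 kip.
R_n = max = 155.5 kip [governs: (ii)]; R_n/Ω = 77.75 kip.

R_n/Ω ≈ 77.7 kip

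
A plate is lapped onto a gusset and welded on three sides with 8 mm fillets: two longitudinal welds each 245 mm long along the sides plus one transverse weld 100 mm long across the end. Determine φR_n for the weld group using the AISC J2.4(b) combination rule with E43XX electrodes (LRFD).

E43XX → F_EXX = 430 MPa.
t_e = 0.707 × 8 = 5.656 mm.
R_nwl = 0.6 × 430 × 5.656 × 490 × 10⁻³ = 715 kN (longitudinal, 2 welds).
R_nwt = 0.6 × 430 × 5.656 × 100 × 10⁻³ = 145.9 kN (transverse, base value).
(i) R_nwl + R_nwt = 861 kN; (ii) 0.85 R_nwl + 1.5 R_nwt = 826.7 kN.
R_n = max = 861 kN [governs: (i)]; φR_n = 645.7 kN.

φR_n ≈ 646 kN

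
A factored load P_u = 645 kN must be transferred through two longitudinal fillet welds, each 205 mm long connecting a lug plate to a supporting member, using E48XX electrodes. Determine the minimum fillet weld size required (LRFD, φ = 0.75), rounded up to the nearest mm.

E48XX → F_EXX = 480 MPa.
Total weld length L = 410 mm.
Required throat t_e = P_u / (φ × 0.6 F_EXX × L) = 645 / (0.75 × 0.6 × 480 × 410 × 10⁻³) = 7.283 mm.
Required leg w = t_e / 0.707 = 10.3 mm → use 11 mm.

w = 11 mm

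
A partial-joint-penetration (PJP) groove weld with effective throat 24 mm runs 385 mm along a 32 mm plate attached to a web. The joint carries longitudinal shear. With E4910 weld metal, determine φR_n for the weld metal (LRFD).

E49XX → F_EXX = 490 MPa.
Effective throat (given) t_e = 24 mm.
A_we = 24 × 385 = 9240 mm².
F_nw = 0.6 F_EXX = 294 MPa.
φR_n = 0.75 × 294 × 9240 × 10⁻³ = 2037 kN.

φR_n ≈ 2040 kN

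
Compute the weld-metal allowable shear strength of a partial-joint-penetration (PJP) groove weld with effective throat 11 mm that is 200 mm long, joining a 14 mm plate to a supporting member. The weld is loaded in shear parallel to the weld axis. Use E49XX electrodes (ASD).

R_n/Ω ≈ 323 kN

E49XX → F_EXX = 490 MPa.
Effective throat (given) t_e = 11 mm.
A_we = 11 × 200 = 2200 mm².
F_nw = 0.6 F_EXX = 294 MPa.
R_n/Ω = (294 × 2200) / 2.0 × 10⁻³ = 323.4 kN.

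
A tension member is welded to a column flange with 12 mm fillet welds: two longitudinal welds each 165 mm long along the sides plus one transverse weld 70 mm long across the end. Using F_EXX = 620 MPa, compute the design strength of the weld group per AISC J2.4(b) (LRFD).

t_e = 0.707 × 12 = 8.484 mm.
R_nwl = 0.6 × 620 × 8.484 × 330 × 10⁻³ = 1041 kN (longitudinal, 2 welds).
R_nwt = 0.6 × 620 × 8.484 × 70 × 10⁻³ = 220.9 kN (transverse, base value).
(i) R_nwl + R_nwt = 1262 kN; (ii) 0.85 R_nwl + 1.5 R_nwt = 1217 kN.
R_n = max = 1262 kN [governs: (i)]; φR_n = 946.8 kN.

φR_n ≈ 947 kN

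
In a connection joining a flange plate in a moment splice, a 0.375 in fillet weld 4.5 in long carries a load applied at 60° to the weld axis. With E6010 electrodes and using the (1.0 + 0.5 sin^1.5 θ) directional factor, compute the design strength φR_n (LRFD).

φR_n ≈ 45.2 kips

E60XX → F_EXX = 60 ksi.
t_e = 0.707 × 0.375 = 0.2651 in; A_we = 0.2651 × 4.5 = 1.193 in².
Directional factor: 1.0 + 0.5 sin^1.5(60°) = 1.403.
F_nw = 0.6 × 60 × 1.403 = 50.51 ksi.
φR_n = 0.75 × 50.51 × 1.193 = 45.19 kips.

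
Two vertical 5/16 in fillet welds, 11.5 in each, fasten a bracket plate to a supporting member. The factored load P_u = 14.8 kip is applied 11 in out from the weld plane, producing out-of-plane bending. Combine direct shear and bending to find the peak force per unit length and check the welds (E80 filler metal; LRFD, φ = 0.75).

f_max ≈ 3.75 kip/in; adequate

E80XX → F_EXX = 80 ksi.
L_w = 2 × 11.5 = 23 in; section modulus (unit throat) S = 2 × L²/6 = 44.08 in².
Direct shear f_v = P/L_w = 14.8/23 = 0.6435 kip/in.
Moment M = P × e = 14.8 × 11 = 162.8 kip·in; bending f_b = M/S = 3.693 kip/in.
f_max = √(f_v² + f_b²) = √(0.6435² + 3.693²) = 3.749 kip/in.
φr_n = 0.75 × 0.6 × 80 × (0.707 × 0.3125) = 7.954 kip/in → adequate.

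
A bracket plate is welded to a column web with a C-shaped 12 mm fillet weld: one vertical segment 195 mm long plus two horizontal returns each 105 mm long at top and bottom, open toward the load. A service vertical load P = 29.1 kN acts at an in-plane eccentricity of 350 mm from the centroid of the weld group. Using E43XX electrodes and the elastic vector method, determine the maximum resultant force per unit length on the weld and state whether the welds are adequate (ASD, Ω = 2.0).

E43XX → F_EXX = 430 MPa.
Total weld length L_w = 405 mm. Treat welds as unit-width lines.
Centroid: x̄ = 2×105×52.5 / 405 = 27.22 mm from the vertical weld.
Polar moment about centroid: J = I_x + I_y = [195³/12 + 2×105×97.5²] + [195×27.22² + 2(105³/12 + 105×25.28²)] = 3086000 mm³.
Direct shear f_v = P/L_w = 29.1×10³ / 405 = 71.85 N/mm (vertical).
Torsion M = P·e = 29.1×10³ × 350 = 10185000 N·mm.
Critical point at (x, y) = (77.78, 97.5) from centroid. f_tx = M·y/J = 321.8 N/mm; f_ty = M·x/J = 256.7 N/mm.
Resultant f_max = √[f_tx² + (f_v + f_ty)²] = √[321.8² + (71.85 + 256.7)²] = 459.9 N/mm.
Capacity per unit length: r_n/Ω = (1/2.0) × 0.6 × 430 × (0.707 × 12) = 1094 N/mm.
459.9 ≤ 1094 → adequate.

f_max ≈ 460 N/mm; adequate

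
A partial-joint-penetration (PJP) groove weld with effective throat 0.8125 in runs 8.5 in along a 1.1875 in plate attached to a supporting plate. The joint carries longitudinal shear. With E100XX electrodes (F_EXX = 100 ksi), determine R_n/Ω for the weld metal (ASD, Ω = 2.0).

Effective throat (given) t_e = 0.8125 in.
A_we = 0.8125 × 8.5 = 6.906 in².
F_nw = 0.6 F_EXX = 60 ksi.
R_n/Ω = (60 × 6.906) / 2.0 = 207.2 kip.

R_n/Ω ≈ 207 kip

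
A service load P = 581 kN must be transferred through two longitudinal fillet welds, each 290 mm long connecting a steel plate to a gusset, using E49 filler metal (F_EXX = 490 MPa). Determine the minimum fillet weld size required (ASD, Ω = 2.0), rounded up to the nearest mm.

w = 10 mm

Total weld length L = 580 mm.
Required throat t_e = P × Ω / (0.6 F_EXX × L) = 581 × 2.0 / (0.6 × 490 × 580 × 10⁻³) = 6.814 mm.
Required leg w = t_e / 0.707 = 9.639 mm → use 10 mm.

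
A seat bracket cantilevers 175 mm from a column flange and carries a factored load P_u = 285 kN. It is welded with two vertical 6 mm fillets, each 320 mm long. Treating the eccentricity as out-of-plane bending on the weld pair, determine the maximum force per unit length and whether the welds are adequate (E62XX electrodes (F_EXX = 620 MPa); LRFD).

L_w = 2 × 320 = 640 mm; section modulus (unit throat) S = 2 × L²/6 = 34130 mm².
Direct shear f_v = P/L_w = 285×10³/640 = 445.3 N/mm.
Moment M = P × e = 285×10³ × 175 = 49875000 N·mm; bending f_b = M/S = 1461 N/mm.
f_max = √(f_v² + f_b²) = √(445.3² + 1461²) = 1528 N/mm.
φr_n = 0.75 × 0.6 × 620 × (0.707 × 6) = 1184 N/mm → NOT adequate.

f_max ≈ 1530 N/mm; NOT adequate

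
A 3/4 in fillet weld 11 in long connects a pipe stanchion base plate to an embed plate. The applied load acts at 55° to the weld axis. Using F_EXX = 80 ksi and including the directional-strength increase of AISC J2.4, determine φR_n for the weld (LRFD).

φR_n ≈ 288 kip

t_e = 0.707 × 0.75 = 0.5302 in; A_we = 0.5302 × 11 = 5.833 in².
Directional factor: 1.0 + 0.5 sin^1.5(55°) = 1.371.
F_nw = 0.6 × 80 × 1.371 = 65.79 ksi.
φR_n = 0.75 × 65.79 × 5.833 = 287.8 kip.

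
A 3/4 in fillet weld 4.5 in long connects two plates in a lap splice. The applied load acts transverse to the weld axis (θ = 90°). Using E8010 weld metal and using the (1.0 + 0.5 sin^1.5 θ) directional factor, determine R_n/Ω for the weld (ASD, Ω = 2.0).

E80XX → F_EXX = 80 ksi.
t_e = 0.707 × 0.75 = 0.5302 in; A_we = 0.5302 × 4.5 = 2.386 in².
Directional factor: 1.0 + 0.5 sin^1.5(90°) = 1.5.
F_nw = 0.6 × 80 × 1.5 = 72 ksi.
R_n/Ω = (72 × 2.386) / 2.0 = 85.9 kip.

R_n/Ω ≈ 85.9 kip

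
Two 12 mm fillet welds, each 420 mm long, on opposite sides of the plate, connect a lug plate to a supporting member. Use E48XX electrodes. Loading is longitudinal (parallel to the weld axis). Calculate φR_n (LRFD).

E48XX → F_EXX = 480 MPa.
Effective throat t_e = 0.707 × 12 = 8.484 mm.
Total length L = 840 mm; A_we = 8.484 × 840 = 7127 mm².
F_nw = 0.6 F_EXX = 0.6 × 480 = 288 MPa.
φR_n = 0.75 × 288 × 7127 × 10⁻³ = 1539 kN.

φR_n ≈ 1540 kN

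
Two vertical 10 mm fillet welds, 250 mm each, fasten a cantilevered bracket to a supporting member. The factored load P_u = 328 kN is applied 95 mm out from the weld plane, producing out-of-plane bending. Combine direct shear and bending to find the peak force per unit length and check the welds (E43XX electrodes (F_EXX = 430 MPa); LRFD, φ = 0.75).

f_max ≈ 1630 N/mm; NOT adequate

L_w = 2 × 250 = 500 mm; section modulus (unit throat) S = 2 × L²/6 = 20830 mm².
Direct shear f_v = P/L_w = 328×10³/500 = 656 N/mm.
Moment M = P × e = 328×10³ × 95 = 31160000 N·mm; bending f_b = M/S = 1496 N/mm.
f_max = √(f_v² + f_b²) = √(656² + 1496²) = 1633 N/mm.
φr_n = 0.75 × 0.6 × 430 × (0.707 × 10) = 1368 N/mm → NOT adequate.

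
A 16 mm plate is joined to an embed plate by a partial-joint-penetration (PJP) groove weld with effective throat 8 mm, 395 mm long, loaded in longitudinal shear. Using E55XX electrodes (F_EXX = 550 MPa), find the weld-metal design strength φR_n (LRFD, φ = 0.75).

Effective throat (given) t_e = 8 mm.
A_we = 8 × 395 = 3160 mm².
F_nw = 0.6 F_EXX = 330 MPa.
φR_n = 0.75 × 330 × 3160 × 10⁻³ = 782.1 kN.

φR_n ≈ 782 kN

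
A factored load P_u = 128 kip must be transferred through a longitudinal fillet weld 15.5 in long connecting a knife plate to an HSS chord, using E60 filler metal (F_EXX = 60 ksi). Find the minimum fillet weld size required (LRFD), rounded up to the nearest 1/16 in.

w = 7/16 in

Total weld length L = 15.5 in.
Required throat t_e = P_u / (φ × 0.6 F_EXX × L) = 128 / (0.75 × 0.6 × 60 × 15.5) = 0.3059 in.
Required leg w = t_e / 0.707 = 0.4326 in → use 7/16 in.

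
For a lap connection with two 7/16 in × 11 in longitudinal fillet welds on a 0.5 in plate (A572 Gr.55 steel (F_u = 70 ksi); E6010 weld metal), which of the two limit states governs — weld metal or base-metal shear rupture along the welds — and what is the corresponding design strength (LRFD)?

E60XX → F_EXX = 60 ksi.
t_e = 0.707 × 0.4375 = 0.3093 in; L = 22 in.
Weld metal: φR_n = 0.75 × 0.6 × 60 × 0.3093 × 22 = 183.7 kips.
Base metal (shear rupture): φR_n = 0.75 × 0.6 × 70 × 0.5 × 22 = 346.5 kips.
Governing: weld metal.

φR_n ≈ 184 kips (weld metal governs)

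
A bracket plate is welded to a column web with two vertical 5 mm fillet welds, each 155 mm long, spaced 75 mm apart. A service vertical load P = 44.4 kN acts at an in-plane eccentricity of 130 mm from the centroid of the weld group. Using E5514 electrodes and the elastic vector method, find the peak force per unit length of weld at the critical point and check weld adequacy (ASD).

E55XX → F_EXX = 550 MPa.
Total weld length L_w = 310 mm. Treat welds as unit-width lines.
Polar moment about centroid: J = 2[d³/12 + d(b/2)²] = 2[155³/12 + 155×37.5²] = 1057000 mm³.
Direct shear f_v = P/L_w = 44.4×10³ / 310 = 143.2 N/mm (vertical).
Torsion M = P·e = 44.4×10³ × 130 = 5772000 N·mm.
Critical point at (x, y) = (37.5, 77.5) from centroid. f_tx = M·y/J = 423.4 N/mm; f_ty = M·x/J = 204.9 N/mm.
Resultant f_max = √[f_tx² + (f_v + f_ty)²] = √[423.4² + (143.2 + 204.9)²] = 548.1 N/mm.
Capacity per unit length: r_n/Ω = (1/2.0) × 0.6 × 550 × (0.707 × 5) = 583.3 N/mm.
548.1 ≤ 583.3 → adequate.

f_max ≈ 548 N/mm; adequate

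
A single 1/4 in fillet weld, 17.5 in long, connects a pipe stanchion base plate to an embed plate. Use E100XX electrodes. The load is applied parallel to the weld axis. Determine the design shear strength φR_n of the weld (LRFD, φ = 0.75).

E100XX → F_EXX = 100 ksi.
Effective throat t_e = 0.707 × 0.25 = 0.1767 in.
Total length L = 17.5 in; A_we = 0.1767 × 17.5 = 3.093 in².
F_nw = 0.6 F_EXX = 0.6 × 100 = 60 ksi.
φR_n = 0.75 × 60 × 3.093 = 139.2 kip.

φR_n ≈ 139 kip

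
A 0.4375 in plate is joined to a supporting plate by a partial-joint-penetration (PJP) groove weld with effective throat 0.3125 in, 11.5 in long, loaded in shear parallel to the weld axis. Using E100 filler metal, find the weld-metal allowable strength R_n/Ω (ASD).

R_n/Ω ≈ 108 kip

E100XX → F_EXX = 100 ksi.
Effective throat (given) t_e = 0.3125 in.
A_we = 0.3125 × 11.5 = 3.594 in².
F_nw = 0.6 F_EXX = 60 ksi.
R_n/Ω = (60 × 3.594) / 2.0 = 107.8 kip.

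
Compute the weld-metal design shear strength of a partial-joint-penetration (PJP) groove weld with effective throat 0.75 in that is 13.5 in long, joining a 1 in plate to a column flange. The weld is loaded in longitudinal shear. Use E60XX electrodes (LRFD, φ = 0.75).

E60XX → F_EXX = 60 ksi.
Effective throat (given) t_e = 0.75 in.
A_we = 0.75 × 13.5 = 10.12 in².
F_nw = 0.6 F_EXX = 36 ksi.
φR_n = 0.75 × 36 × 10.12 = 273.4 kips.

φR_n ≈ 273 kips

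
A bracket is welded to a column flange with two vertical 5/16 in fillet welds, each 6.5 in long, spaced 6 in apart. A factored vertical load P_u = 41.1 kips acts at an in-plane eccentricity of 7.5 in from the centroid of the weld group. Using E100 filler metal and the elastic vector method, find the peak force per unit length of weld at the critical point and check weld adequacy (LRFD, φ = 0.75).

f_max ≈ 10.8 kip/in; NOT adequate

E100XX → F_EXX = 100 ksi.
Total weld length L_w = 13 in. Treat welds as unit-width lines.
Polar moment about centroid: J = 2[d³/12 + d(b/2)²] = 2[6.5³/12 + 6.5×3²] = 162.8 in³.
Direct shear f_v = P/L_w = 41.1 / 13 = 3.162 kip/in (vertical).
Torsion M = P·e = 41.1 × 7.5 = 308.25 kip·in.
Critical point at (x, y) = (3, 3.25) from centroid. f_tx = M·y/J = 6.155 kip/in; f_ty = M·x/J = 5.681 kip/in.
Resultant f_max = √[f_tx² + (f_v + f_ty)²] = √[6.155² + (3.162 + 5.681)²] = 10.77 kip/in.
Capacity per unit length: φr_n = 0.75 × 0.6 × 100 × (0.707 × 0.3125) = 9.942 kip/in.
10.77 > 9.942 → NOT adequate.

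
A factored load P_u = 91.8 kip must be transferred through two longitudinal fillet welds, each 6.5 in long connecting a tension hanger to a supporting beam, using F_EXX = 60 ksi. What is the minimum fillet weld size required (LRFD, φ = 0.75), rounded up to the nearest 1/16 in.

w = 3/8 in

Total weld length L = 13 in.
Required throat t_e = P_u / (φ × 0.6 F_EXX × L) = 91.8 / (0.75 × 0.6 × 60 × 13) = 0.2615 in.
Required leg w = t_e / 0.707 = 0.3699 in → use 3/8 in.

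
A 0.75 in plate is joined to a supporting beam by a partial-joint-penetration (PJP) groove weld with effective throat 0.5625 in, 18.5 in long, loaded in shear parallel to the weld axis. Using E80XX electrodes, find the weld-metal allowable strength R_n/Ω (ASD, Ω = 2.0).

E80XX → F_EXX = 80 ksi.
Effective throat (given) t_e = 0.5625 in.
A_we = 0.5625 × 18.5 = 10.41 in².
F_nw = 0.6 F_EXX = 48 ksi.
R_n/Ω = (48 × 10.41) / 2.0 = 249.8 kips.

R_n/Ω ≈ 250 kips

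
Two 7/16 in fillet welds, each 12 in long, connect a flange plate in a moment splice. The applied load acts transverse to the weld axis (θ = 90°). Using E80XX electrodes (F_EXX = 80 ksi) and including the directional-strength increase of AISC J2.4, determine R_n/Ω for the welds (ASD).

t_e = 0.707 × 0.4375 = 0.3093 in; A_we = 0.3093 × 24 = 7.423 in².
Directional factor: 1.0 + 0.5 sin^1.5(90°) = 1.5.
F_nw = 0.6 × 80 × 1.5 = 72 ksi.
R_n/Ω = (72 × 7.423) / 2.0 = 267.2 kips.

R_n/Ω ≈ 267 kips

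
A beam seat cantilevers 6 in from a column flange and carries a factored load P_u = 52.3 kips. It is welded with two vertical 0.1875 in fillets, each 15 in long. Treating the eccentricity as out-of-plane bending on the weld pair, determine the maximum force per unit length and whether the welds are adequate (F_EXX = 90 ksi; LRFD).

f_max ≈ 4.53 kip/in; adequate

L_w = 2 × 15 = 30 in; section modulus (unit throat) S = 2 × L²/6 = 75 in².
Direct shear f_v = P/L_w = 52.3/30 = 1.743 kip/in.
Moment M = P × e = 52.3 × 6 = 313.8 kip·in; bending f_b = M/S = 4.184 kip/in.
f_max = √(f_v² + f_b²) = √(1.743² + 4.184²) = 4.533 kip/in.
φr_n = 0.75 × 0.6 × 90 × (0.707 × 0.1875) = 5.369 kip/in → adequate.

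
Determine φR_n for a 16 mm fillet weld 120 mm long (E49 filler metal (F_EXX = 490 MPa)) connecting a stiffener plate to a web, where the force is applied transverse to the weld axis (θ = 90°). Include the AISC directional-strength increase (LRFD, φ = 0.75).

t_e = 0.707 × 16 = 11.31 mm; A_we = 11.31 × 120 = 1357 mm².
Directional factor: 1.0 + 0.5 sin^1.5(90°) = 1.5.
F_nw = 0.6 × 490 × 1.5 = 441 MPa.
φR_n = 0.75 × 441 × 1357 × 10⁻³ = 449 kN.

φR_n ≈ 449 kN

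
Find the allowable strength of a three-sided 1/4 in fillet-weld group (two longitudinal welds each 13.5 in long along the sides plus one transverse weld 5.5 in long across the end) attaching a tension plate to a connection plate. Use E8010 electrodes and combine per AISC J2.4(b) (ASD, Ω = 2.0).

R_n/Ω ≈ 138 kip

E80XX → F_EXX = 80 ksi.
t_e = 0.707 × 0.25 = 0.1767 in.
R_nwl = 0.6 × 80 × 0.1767 × 27 = 229.1 kip (longitudinal, 2 welds).
R_nwt = 0.6 × 80 × 0.1767 × 5.5 = 46.66 kip (transverse, base value).
(i) R_nwl + R_nwt = 275.7 kip; (ii) 0.85 R_nwl + 1.5 R_nwt = 264.7 kip.
R_n = max = 275.7 kip [governs: (i)]; R_n/Ω = 137.9 kip.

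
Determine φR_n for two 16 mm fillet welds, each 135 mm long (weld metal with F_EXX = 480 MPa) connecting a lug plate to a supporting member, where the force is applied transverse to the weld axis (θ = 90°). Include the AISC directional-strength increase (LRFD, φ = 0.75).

t_e = 0.707 × 16 = 11.31 mm; A_we = 11.31 × 270 = 3054 mm².
Directional factor: 1.0 + 0.5 sin^1.5(90°) = 1.5.
F_nw = 0.6 × 480 × 1.5 = 432 MPa.
φR_n = 0.75 × 432 × 3054 × 10⁻³ = 989.6 kN.

φR_n ≈ 990 kN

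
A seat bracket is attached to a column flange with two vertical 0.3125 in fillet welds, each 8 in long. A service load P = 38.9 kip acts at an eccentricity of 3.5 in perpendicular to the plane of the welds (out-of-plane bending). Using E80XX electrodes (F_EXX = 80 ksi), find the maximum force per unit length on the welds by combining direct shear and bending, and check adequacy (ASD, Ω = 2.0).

f_max ≈ 6.83 kip/in; NOT adequate

L_w = 2 × 8 = 16 in; section modulus (unit throat) S = 2 × L²/6 = 21.33 in².
Direct shear f_v = P/L_w = 38.9/16 = 2.431 kip/in.
Moment M = P × e = 38.9 × 3.5 = 136.15 kip·in; bending f_b = M/S = 6.382 kip/in.
f_max = √(f_v² + f_b²) = √(2.431² + 6.382²) = 6.829 kip/in.
r_n/Ω = (1/2.0) × 0.6 × 80 × (0.707 × 0.3125) = 5.302 kip/in → NOT adequate.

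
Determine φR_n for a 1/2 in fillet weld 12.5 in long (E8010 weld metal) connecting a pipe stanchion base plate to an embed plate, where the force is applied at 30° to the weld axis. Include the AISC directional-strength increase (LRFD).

φR_n ≈ 187 kips

E80XX → F_EXX = 80 ksi.
t_e = 0.707 × 0.5 = 0.3535 in; A_we = 0.3535 × 12.5 = 4.419 in².
Directional factor: 1.0 + 0.5 sin^1.5(30°) = 1.177.
F_nw = 0.6 × 80 × 1.177 = 56.49 ksi.
φR_n = 0.75 × 56.49 × 4.419 = 187.2 kips.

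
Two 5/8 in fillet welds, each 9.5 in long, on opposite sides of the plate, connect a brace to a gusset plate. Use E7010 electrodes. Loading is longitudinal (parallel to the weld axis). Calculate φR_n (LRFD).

φR_n ≈ 264 kip

E70XX → F_EXX = 70 ksi.
Effective throat t_e = 0.707 × 0.625 = 0.4419 in.
Total length L = 19 in; A_we = 0.4419 × 19 = 8.396 in².
F_nw = 0.6 F_EXX = 0.6 × 70 = 42 ksi.
φR_n = 0.75 × 42 × 8.396 = 264.5 kip.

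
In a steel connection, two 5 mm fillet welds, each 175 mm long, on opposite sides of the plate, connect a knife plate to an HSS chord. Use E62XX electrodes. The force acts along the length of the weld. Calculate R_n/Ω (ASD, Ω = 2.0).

E62XX → F_EXX = 620 MPa.
Effective throat t_e = 0.707 × 5 = 3.535 mm.
Total length L = 350 mm; A_we = 3.535 × 350 = 1237 mm².
F_nw = 0.6 F_EXX = 0.6 × 620 = 372 MPa.
R_n = 372 × 1237 × 10⁻³ = 460.3 kN; R_n/Ω = 460.3/2.0 = 230.1 kN.

R_n/Ω ≈ 230 kN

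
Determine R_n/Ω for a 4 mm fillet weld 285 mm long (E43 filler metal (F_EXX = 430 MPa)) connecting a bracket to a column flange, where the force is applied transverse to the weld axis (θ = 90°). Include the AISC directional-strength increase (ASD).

R_n/Ω ≈ 156 kN

t_e = 0.707 × 4 = 2.828 mm; A_we = 2.828 × 285 = 806 mm².
Directional factor: 1.0 + 0.5 sin^1.5(90°) = 1.5.
F_nw = 0.6 × 430 × 1.5 = 387 MPa.
R_n/Ω = (387 × 806) / 2.0 × 10⁻³ = 156 kN.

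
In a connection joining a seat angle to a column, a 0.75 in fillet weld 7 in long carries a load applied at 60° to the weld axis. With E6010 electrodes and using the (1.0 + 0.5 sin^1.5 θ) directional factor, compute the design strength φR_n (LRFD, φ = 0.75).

E60XX → F_EXX = 60 ksi.
t_e = 0.707 × 0.75 = 0.5302 in; A_we = 0.5302 × 7 = 3.712 in².
Directional factor: 1.0 + 0.5 sin^1.5(60°) = 1.403.
F_nw = 0.6 × 60 × 1.403 = 50.51 ksi.
φR_n = 0.75 × 50.51 × 3.712 = 140.6 kip.

φR_n ≈ 141 kip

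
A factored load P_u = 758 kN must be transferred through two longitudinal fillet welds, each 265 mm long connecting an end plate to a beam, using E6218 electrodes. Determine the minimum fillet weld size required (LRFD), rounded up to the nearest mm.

w = 8 mm

E62XX → F_EXX = 620 MPa.
Total weld length L = 530 mm.
Required throat t_e = P_u / (φ × 0.6 F_EXX × L) = 758 / (0.75 × 0.6 × 620 × 530 × 10⁻³) = 5.126 mm.
Required leg w = t_e / 0.707 = 7.251 mm → use 8 mm.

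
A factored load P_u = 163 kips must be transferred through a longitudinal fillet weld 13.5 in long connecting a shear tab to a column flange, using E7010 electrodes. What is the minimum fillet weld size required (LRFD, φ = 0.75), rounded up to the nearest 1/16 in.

w = 9/16 in

E70XX → F_EXX = 70 ksi.
Total weld length L = 13.5 in.
Required throat t_e = P_u / (φ × 0.6 F_EXX × L) = 163 / (0.75 × 0.6 × 70 × 13.5) = 0.3833 in.
Required leg w = t_e / 0.707 = 0.5422 in → use 9/16 in.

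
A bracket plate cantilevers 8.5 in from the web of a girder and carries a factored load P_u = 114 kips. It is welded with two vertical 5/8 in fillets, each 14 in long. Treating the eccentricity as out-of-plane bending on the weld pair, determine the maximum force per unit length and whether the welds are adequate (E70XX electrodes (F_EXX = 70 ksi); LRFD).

f_max ≈ 15.4 kip/in; NOT adequate

L_w = 2 × 14 = 28 in; section modulus (unit throat) S = 2 × L²/6 = 65.33 in².
Direct shear f_v = P/L_w = 114/28 = 4.071 kip/in.
Moment M = P × e = 114 × 8.5 = 969 kip·in; bending f_b = M/S = 14.83 kip/in.
f_max = √(f_v² + f_b²) = √(4.071² + 14.83²) = 15.38 kip/in.
φr_n = 0.75 × 0.6 × 70 × (0.707 × 0.625) = 13.92 kip/in → NOT adequate.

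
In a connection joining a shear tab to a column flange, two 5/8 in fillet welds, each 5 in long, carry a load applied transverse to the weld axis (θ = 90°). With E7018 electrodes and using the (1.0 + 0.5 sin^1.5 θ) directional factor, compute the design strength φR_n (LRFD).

E70XX → F_EXX = 70 ksi.
t_e = 0.707 × 0.625 = 0.4419 in; A_we = 0.4419 × 10 = 4.419 in².
Directional factor: 1.0 + 0.5 sin^1.5(90°) = 1.5.
F_nw = 0.6 × 70 × 1.5 = 63 ksi.
φR_n = 0.75 × 63 × 4.419 = 208.8 kip.

φR_n ≈ 209 kip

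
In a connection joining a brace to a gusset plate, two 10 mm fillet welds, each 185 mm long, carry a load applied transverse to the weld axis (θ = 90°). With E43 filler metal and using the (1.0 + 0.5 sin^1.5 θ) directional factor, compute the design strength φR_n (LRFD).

E43XX → F_EXX = 430 MPa.
t_e = 0.707 × 10 = 7.07 mm; A_we = 7.07 × 370 = 2616 mm².
Directional factor: 1.0 + 0.5 sin^1.5(90°) = 1.5.
F_nw = 0.6 × 430 × 1.5 = 387 MPa.
φR_n = 0.75 × 387 × 2616 × 10⁻³ = 759.3 kN.

φR_n ≈ 759 kN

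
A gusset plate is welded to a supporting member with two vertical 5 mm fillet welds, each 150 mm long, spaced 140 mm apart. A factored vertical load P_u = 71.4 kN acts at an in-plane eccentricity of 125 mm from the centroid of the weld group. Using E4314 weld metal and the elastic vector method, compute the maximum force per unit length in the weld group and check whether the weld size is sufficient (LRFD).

f_max ≈ 637 N/mm; adequate

E43XX → F_EXX = 430 MPa.
Total weld length L_w = 300 mm. Treat welds as unit-width lines.
Polar moment about centroid: J = 2[d³/12 + d(b/2)²] = 2[150³/12 + 150×70²] = 2032000 mm³.
Direct shear f_v = P/L_w = 71.4×10³ / 300 = 238 N/mm (vertical).
Torsion M = P·e = 71.4×10³ × 125 = 8925000 N·mm.
Critical point at (x, y) = (70, 75) from centroid. f_tx = M·y/J = 329.3 N/mm; f_ty = M·x/J = 307.4 N/mm.
Resultant f_max = √[f_tx² + (f_v + f_ty)²] = √[329.3² + (238 + 307.4)²] = 637.1 N/mm.
Capacity per unit length: φr_n = 0.75 × 0.6 × 430 × (0.707 × 5) = 684 N/mm.
637.1 ≤ 684 → adequate.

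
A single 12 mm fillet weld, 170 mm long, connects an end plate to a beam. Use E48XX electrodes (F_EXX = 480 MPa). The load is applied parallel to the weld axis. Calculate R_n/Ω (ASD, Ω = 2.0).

R_n/Ω ≈ 208 kN

Effective throat t_e = 0.707 × 12 = 8.484 mm.
Total length L = 170 mm; A_we = 8.484 × 170 = 1442 mm².
F_nw = 0.6 F_EXX = 0.6 × 480 = 288 MPa.
R_n = 288 × 1442 × 10⁻³ = 415.4 kN; R_n/Ω = 415.4/2.0 = 207.7 kN.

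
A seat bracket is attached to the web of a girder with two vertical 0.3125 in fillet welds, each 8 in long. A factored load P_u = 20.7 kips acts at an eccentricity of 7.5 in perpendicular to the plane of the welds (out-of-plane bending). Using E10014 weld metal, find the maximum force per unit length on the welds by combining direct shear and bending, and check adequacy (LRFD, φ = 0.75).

f_max ≈ 7.39 kip/in; adequate

E100XX → F_EXX = 100 ksi.
L_w = 2 × 8 = 16 in; section modulus (unit throat) S = 2 × L²/6 = 21.33 in².
Direct shear f_v = P/L_w = 20.7/16 = 1.294 kip/in.
Moment M = P × e = 20.7 × 7.5 = 155.25 kip·in; bending f_b = M/S = 7.277 kip/in.
f_max = √(f_v² + f_b²) = √(1.294² + 7.277²) = 7.391 kip/in.
φr_n = 0.75 × 0.6 × 100 × (0.707 × 0.3125) = 9.942 kip/in → adequate.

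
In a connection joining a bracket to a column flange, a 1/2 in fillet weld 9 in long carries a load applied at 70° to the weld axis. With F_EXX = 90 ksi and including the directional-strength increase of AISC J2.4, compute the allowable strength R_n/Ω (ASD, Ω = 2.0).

R_n/Ω ≈ 125 kips

t_e = 0.707 × 0.5 = 0.3535 in; A_we = 0.3535 × 9 = 3.181 in².
Directional factor: 1.0 + 0.5 sin^1.5(70°) = 1.455.
F_nw = 0.6 × 90 × 1.455 = 78.59 ksi.
R_n/Ω = (78.59 × 3.181) / 2.0 = 125 kips.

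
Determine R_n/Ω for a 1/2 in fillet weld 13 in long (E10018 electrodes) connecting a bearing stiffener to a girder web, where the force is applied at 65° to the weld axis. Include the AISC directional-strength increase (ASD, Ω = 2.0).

R_n/Ω ≈ 197 kip

E100XX → F_EXX = 100 ksi.
t_e = 0.707 × 0.5 = 0.3535 in; A_we = 0.3535 × 13 = 4.595 in².
Directional factor: 1.0 + 0.5 sin^1.5(65°) = 1.431.
F_nw = 0.6 × 100 × 1.431 = 85.88 ksi.
R_n/Ω = (85.88 × 4.595) / 2.0 = 197.3 kip.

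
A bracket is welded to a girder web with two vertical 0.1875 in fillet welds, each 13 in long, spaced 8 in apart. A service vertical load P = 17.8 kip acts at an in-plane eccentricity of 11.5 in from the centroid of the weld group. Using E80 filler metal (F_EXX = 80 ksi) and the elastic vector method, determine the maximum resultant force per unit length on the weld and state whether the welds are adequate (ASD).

f_max ≈ 2.43 kip/in; adequate

Total weld length L_w = 26 in. Treat welds as unit-width lines.
Polar moment about centroid: J = 2[d³/12 + d(b/2)²] = 2[13³/12 + 13×4²] = 782.2 in³.
Direct shear f_v = P/L_w = 17.8 / 26 = 0.6846 kip/in (vertical).
Torsion M = P·e = 17.8 × 11.5 = 204.7 kip·in.
Critical point at (x, y) = (4, 6.5) from centroid. f_tx = M·y/J = 1.701 kip/in; f_ty = M·x/J = 1.047 kip/in.
Resultant f_max = √[f_tx² + (f_v + f_ty)²] = √[1.701² + (0.6846 + 1.047)²] = 2.427 kip/in.
Capacity per unit length: r_n/Ω = (1/2.0) × 0.6 × 80 × (0.707 × 0.1875) = 3.181 kip/in.
2.427 ≤ 3.181 → adequate.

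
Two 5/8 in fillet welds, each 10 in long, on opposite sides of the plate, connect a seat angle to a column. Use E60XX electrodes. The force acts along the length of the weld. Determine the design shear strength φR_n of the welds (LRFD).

φR_n ≈ 239 kip

E60XX → F_EXX = 60 ksi.
Effective throat t_e = 0.707 × 0.625 = 0.4419 in.
Total length L = 20 in; A_we = 0.4419 × 20 = 8.837 in².
F_nw = 0.6 F_EXX = 0.6 × 60 = 36 ksi.
φR_n = 0.75 × 36 × 8.837 = 238.6 kip.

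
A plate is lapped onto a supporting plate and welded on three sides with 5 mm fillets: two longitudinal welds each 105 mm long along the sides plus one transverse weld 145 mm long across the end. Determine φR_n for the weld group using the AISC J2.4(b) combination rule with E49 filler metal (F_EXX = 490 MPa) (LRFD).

φR_n ≈ 309 kN

t_e = 0.707 × 5 = 3.535 mm.
R_nwl = 0.6 × 490 × 3.535 × 210 × 10⁻³ = 218.3 kN (longitudinal, 2 welds).
R_nwt = 0.6 × 490 × 3.535 × 145 × 10⁻³ = 150.7 kN (transverse, base value).
(i) R_nwl + R_nwt = 368.9 kN; (ii) 0.85 R_nwl + 1.5 R_nwt = 411.6 kN.
R_n = max = 411.6 kN [governs: (ii)]; φR_n = 308.7 kN.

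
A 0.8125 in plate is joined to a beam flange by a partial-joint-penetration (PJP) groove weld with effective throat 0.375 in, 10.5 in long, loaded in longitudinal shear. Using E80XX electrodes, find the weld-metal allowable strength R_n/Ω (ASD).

E80XX → F_EXX = 80 ksi.
Effective throat (given) t_e = 0.375 in.
A_we = 0.375 × 10.5 = 3.938 in².
F_nw = 0.6 F_EXX = 48 ksi.
R_n/Ω = (48 × 3.938) / 2.0 = 94.5 kips.

R_n/Ω ≈ 94.5 kips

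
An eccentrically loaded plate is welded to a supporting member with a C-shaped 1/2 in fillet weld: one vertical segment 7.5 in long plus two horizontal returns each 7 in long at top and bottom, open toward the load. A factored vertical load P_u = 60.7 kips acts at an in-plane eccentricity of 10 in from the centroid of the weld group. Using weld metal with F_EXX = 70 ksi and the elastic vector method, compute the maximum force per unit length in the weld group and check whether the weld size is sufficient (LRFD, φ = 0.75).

Total weld length L_w = 21.5 in. Treat welds as unit-width lines.
Centroid: x̄ = 2×7×3.5 / 21.5 = 2.279 in from the vertical weld.
Polar moment about centroid: J = I_x + I_y = [7.5³/12 + 2×7×3.75²] + [7.5×2.279² + 2(7³/12 + 7×1.221²)] = 349 in³.
Direct shear f_v = P/L_w = 60.7 / 21.5 = 2.823 kip/in (vertical).
Torsion M = P·e = 60.7 × 10 = 607 kip·in.
Critical point at (x, y) = (4.721, 3.75) from centroid. f_tx = M·y/J = 6.522 kip/in; f_ty = M·x/J = 8.21 kip/in.
Resultant f_max = √[f_tx² + (f_v + f_ty)²] = √[6.522² + (2.823 + 8.21)²] = 12.82 kip/in.
Capacity per unit length: φr_n = 0.75 × 0.6 × 70 × (0.707 × 0.5) = 11.14 kip/in.
12.82 > 11.14 → NOT adequate.

f_max ≈ 12.8 kip/in; NOT adequate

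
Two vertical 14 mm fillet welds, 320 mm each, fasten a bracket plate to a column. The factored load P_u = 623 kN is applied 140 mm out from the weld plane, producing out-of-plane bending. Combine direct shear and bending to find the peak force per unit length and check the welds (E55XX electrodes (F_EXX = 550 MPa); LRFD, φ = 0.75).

L_w = 2 × 320 = 640 mm; section modulus (unit throat) S = 2 × L²/6 = 34130 mm².
Direct shear f_v = P/L_w = 623×10³/640 = 973.4 N/mm.
Moment M = P × e = 623×10³ × 140 = 87220000 N·mm; bending f_b = M/S = 2555 N/mm.
f_max = √(f_v² + f_b²) = √(973.4² + 2555²) = 2734 N/mm.
φr_n = 0.75 × 0.6 × 550 × (0.707 × 14) = 2450 N/mm → NOT adequate.

f_max ≈ 2730 N/mm; NOT adequate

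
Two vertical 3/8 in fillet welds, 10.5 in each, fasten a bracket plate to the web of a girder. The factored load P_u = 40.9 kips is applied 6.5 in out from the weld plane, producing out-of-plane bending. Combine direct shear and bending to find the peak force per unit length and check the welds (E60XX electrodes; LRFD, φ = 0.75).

f_max ≈ 7.49 kip/in; NOT adequate

E60XX → F_EXX = 60 ksi.
L_w = 2 × 10.5 = 21 in; section modulus (unit throat) S = 2 × L²/6 = 36.75 in².
Direct shear f_v = P/L_w = 40.9/21 = 1.948 kip/in.
Moment M = P × e = 40.9 × 6.5 = 265.85 kip·in; bending f_b = M/S = 7.234 kip/in.
f_max = √(f_v² + f_b²) = √(1.948² + 7.234²) = 7.492 kip/in.
φr_n = 0.75 × 0.6 × 60 × (0.707 × 0.375) = 7.158 kip/in → NOT adequate.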